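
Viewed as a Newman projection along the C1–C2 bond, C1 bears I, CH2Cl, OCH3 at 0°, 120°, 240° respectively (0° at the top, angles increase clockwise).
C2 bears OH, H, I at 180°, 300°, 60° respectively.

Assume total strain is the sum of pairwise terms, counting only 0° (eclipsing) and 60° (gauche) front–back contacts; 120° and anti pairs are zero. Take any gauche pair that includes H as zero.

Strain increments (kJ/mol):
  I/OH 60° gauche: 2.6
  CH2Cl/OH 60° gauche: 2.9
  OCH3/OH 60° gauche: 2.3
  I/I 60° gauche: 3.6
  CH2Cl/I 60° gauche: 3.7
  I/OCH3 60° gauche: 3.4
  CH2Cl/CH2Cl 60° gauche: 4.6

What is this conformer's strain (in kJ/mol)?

12.5 kJ/mol

This conformer (staggered): I–I gauche, CH2Cl–OH gauche, CH2Cl–I gauche, OCH3–OH gauche; 3.6 + 2.9 + 3.7 + 2.3 = 12.5 kJ/mol.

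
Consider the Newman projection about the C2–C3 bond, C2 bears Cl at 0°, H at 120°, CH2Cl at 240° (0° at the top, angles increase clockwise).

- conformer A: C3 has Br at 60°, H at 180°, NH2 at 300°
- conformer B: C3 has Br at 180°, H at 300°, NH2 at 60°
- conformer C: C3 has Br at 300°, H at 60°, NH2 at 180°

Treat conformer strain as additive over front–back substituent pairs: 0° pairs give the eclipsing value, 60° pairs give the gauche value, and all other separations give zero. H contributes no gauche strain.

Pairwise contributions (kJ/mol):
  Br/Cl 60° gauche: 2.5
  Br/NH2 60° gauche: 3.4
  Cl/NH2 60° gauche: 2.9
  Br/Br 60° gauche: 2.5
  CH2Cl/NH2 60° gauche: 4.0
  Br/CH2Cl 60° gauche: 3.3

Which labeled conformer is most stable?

B

A (staggered): Cl(0°)/Br(60°) gauche 2.5; Cl(0°)/NH2(300°) gauche 2.9; CH2Cl(240°)/NH2(300°) gauche 4.0 → 9.4 kJ/mol.
B (staggered): Cl(0°)/NH2(60°) gauche 2.9; CH2Cl(240°)/Br(180°) gauche 3.3 → 6.2 kJ/mol.
C (staggered): Cl(0°)/Br(300°) gauche 2.5; CH2Cl(240°)/Br(300°) gauche 3.3; CH2Cl(240°)/NH2(180°) gauche 4.0 → 9.8 kJ/mol.
B has the lowest total (6.2 kJ/mol).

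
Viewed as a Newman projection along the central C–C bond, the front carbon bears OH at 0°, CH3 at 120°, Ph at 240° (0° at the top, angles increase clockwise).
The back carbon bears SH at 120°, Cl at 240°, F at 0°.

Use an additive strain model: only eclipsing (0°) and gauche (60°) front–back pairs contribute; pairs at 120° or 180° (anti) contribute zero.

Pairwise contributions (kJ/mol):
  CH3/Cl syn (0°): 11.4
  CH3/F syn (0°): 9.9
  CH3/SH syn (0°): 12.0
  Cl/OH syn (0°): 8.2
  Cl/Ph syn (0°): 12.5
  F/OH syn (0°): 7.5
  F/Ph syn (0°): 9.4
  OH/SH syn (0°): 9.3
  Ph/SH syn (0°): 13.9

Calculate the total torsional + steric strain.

This conformer is eclipsed. OH at 0° is eclipsed with F at 0° (7.5); CH3 at 120° is eclipsed with SH at 120° (12.0); Ph at 240° is eclipsed with Cl at 240° (12.5). Total 32.0 kJ/mol.

32.0 kJ/mol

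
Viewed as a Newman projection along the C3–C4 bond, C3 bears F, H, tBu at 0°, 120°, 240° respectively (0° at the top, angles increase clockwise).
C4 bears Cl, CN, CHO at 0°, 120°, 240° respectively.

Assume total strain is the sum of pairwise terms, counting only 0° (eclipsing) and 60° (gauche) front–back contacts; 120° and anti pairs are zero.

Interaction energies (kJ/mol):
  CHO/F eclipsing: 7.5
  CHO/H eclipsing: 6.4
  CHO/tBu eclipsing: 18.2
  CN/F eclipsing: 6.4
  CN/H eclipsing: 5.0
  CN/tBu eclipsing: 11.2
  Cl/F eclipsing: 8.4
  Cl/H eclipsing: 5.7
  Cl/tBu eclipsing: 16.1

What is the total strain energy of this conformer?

This conformer (eclipsed): F–Cl eclipsed, H–CN eclipsed, tBu–CHO eclipsed; 8.4 + 5.0 + 18.2 = 31.6 kJ/mol.

31.6 kJ/mol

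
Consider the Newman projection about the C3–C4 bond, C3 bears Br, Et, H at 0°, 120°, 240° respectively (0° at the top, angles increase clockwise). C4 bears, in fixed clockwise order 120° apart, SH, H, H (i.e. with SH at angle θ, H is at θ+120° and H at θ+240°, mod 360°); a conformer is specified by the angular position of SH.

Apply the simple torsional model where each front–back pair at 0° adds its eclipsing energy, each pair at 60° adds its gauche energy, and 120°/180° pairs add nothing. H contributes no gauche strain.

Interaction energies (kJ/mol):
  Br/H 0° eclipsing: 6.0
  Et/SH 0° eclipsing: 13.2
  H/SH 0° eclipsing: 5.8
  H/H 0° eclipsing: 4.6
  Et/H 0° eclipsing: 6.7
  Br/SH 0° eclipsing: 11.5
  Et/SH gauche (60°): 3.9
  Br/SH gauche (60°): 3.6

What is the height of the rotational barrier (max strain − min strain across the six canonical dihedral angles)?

SH at 0° (eclipsed): Br–SH eclipsed, Et–H eclipsed, H–H eclipsed; 11.5 + 6.7 + 4.6 = 22.8 kJ/mol.
SH at 60° (staggered): Br–SH gauche, Et–SH gauche; 3.6 + 3.9 = 7.5 kJ/mol.
SH at 120° (eclipsed): Br–H eclipsed, Et–SH eclipsed, H–H eclipsed; 6.0 + 13.2 + 4.6 = 23.8 kJ/mol.
SH at 180° (staggered): Et–SH gauche; 3.9 = 3.9 kJ/mol.
SH at 240° (eclipsed): Br–H eclipsed, Et–H eclipsed, H–SH eclipsed; 6.0 + 6.7 + 5.8 = 18.5 kJ/mol.
SH at 300° (staggered): Br–SH gauche; 3.6 = 3.6 kJ/mol.
Max at 120° (23.8 kJ/mol), min at 300° (3.6 kJ/mol); barrier = 20.2 kJ/mol.

20.2 kJ/mol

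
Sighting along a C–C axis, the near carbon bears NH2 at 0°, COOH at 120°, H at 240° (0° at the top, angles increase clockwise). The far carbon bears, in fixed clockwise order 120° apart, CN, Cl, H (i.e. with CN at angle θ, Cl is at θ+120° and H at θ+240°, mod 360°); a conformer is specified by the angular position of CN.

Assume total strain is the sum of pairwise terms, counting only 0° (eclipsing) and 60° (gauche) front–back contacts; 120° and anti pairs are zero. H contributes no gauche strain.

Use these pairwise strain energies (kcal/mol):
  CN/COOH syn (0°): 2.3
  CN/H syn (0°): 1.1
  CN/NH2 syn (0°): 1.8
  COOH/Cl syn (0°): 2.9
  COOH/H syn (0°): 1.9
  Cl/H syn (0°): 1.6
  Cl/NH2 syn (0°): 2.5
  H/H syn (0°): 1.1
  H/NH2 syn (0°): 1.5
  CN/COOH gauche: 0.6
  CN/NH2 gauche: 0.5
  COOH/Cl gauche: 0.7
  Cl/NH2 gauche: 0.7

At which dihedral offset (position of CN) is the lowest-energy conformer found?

CN at 0° (eclipsed): NH2(0°)/CN(0°) eclipsed 1.8; COOH(120°)/Cl(120°) eclipsed 2.9; H(240°)/H(240°) eclipsed 1.1 → 5.8 kcal/mol.
CN at 60° (staggered): NH2(0°)/CN(60°) gauche 0.5; COOH(120°)/CN(60°) gauche 0.6; COOH(120°)/Cl(180°) gauche 0.7 → 1.8 kcal/mol.
CN at 120° (eclipsed): NH2(0°)/H(0°) eclipsed 1.5; COOH(120°)/CN(120°) eclipsed 2.3; H(240°)/Cl(240°) eclipsed 1.6 → 5.4 kcal/mol.
CN at 180° (staggered): NH2(0°)/Cl(300°) gauche 0.7; COOH(120°)/CN(180°) gauche 0.6 → 1.3 kcal/mol.
CN at 240° (eclipsed): NH2(0°)/Cl(0°) eclipsed 2.5; COOH(120°)/H(120°) eclipsed 1.9; H(240°)/CN(240°) eclipsed 1.1 → 5.5 kcal/mol.
CN at 300° (staggered): NH2(0°)/CN(300°) gauche 0.5; NH2(0°)/Cl(60°) gauche 0.7; COOH(120°)/Cl(60°) gauche 0.7 → 1.9 kcal/mol.
The minimum (1.3 kcal/mol) occurs with CN at 180°.

180°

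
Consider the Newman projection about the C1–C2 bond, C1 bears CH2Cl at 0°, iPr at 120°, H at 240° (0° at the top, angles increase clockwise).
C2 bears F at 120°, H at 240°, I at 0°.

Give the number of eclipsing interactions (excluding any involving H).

Non-H eclipsing pairs: CH2Cl(0°)/I(0°); iPr(120°)/F(120°) — 2 interactions.

2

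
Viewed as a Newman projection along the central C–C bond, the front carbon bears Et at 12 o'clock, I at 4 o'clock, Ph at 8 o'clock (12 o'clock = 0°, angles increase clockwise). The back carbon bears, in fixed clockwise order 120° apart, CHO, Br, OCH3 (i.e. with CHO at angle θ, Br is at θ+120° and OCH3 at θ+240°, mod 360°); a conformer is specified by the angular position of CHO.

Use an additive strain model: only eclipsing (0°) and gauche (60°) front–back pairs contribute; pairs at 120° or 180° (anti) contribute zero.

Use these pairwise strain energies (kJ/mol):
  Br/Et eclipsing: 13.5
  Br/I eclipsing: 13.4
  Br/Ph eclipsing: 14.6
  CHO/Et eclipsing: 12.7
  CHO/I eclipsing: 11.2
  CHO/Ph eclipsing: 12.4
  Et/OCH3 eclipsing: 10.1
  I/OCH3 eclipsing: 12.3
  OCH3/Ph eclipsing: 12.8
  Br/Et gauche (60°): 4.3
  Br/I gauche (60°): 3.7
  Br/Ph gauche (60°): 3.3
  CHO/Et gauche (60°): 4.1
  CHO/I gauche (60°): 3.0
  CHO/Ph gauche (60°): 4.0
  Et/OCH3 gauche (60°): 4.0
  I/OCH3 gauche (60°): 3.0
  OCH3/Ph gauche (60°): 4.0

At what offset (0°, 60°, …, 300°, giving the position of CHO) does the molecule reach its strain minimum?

180°

CHO at 0° (eclipsed): Et(0°)/CHO(0°) eclipsed 12.7; I(120°)/Br(120°) eclipsed 13.4; Ph(240°)/OCH3(240°) eclipsed 12.8 → 38.9 kJ/mol.
CHO at 60° (staggered): Et(0°)/CHO(60°) gauche 4.1; Et(0°)/OCH3(300°) gauche 4.0; I(120°)/CHO(60°) gauche 3.0; I(120°)/Br(180°) gauche 3.7; Ph(240°)/Br(180°) gauche 3.3; Ph(240°)/OCH3(300°) gauche 4.0 → 22.1 kJ/mol.
CHO at 120° (eclipsed): Et(0°)/OCH3(0°) eclipsed 10.1; I(120°)/CHO(120°) eclipsed 11.2; Ph(240°)/Br(240°) eclipsed 14.6 → 35.9 kJ/mol.
CHO at 180° (staggered): Et(0°)/Br(300°) gauche 4.3; Et(0°)/OCH3(60°) gauche 4.0; I(120°)/CHO(180°) gauche 3.0; I(120°)/OCH3(60°) gauche 3.0; Ph(240°)/CHO(180°) gauche 4.0; Ph(240°)/Br(300°) gauche 3.3 → 21.6 kJ/mol.
CHO at 240° (eclipsed): Et(0°)/Br(0°) eclipsed 13.5; I(120°)/OCH3(120°) eclipsed 12.3; Ph(240°)/CHO(240°) eclipsed 12.4 → 38.2 kJ/mol.
CHO at 300° (staggered): Et(0°)/CHO(300°) gauche 4.1; Et(0°)/Br(60°) gauche 4.3; I(120°)/Br(60°) gauche 3.7; I(120°)/OCH3(180°) gauche 3.0; Ph(240°)/CHO(300°) gauche 4.0; Ph(240°)/OCH3(180°) gauche 4.0 → 23.1 kJ/mol.
The minimum (21.6 kJ/mol) occurs with CHO at 180°.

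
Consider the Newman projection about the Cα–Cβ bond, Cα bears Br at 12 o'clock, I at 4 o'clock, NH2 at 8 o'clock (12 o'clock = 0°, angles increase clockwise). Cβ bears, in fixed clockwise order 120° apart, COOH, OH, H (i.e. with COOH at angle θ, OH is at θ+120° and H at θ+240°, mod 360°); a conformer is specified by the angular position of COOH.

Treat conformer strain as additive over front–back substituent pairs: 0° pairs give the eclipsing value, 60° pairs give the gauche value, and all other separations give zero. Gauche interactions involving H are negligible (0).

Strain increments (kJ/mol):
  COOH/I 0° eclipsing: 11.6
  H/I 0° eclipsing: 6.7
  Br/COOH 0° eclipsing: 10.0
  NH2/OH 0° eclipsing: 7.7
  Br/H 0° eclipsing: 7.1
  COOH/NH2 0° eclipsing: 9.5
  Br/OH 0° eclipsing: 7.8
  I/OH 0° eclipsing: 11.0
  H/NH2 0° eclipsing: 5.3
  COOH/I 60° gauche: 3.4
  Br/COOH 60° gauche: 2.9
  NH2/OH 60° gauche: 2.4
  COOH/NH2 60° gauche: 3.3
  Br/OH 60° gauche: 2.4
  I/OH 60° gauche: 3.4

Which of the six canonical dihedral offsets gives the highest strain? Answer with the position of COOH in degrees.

120°

COOH at 0° (eclipsed): Br(0°)/COOH(0°) eclipsed 10.0; I(120°)/OH(120°) eclipsed 11.0; NH2(240°)/H(240°) eclipsed 5.3 → 26.3 kJ/mol.
COOH at 60° (staggered): Br(0°)/COOH(60°) gauche 2.9; I(120°)/COOH(60°) gauche 3.4; I(120°)/OH(180°) gauche 3.4; NH2(240°)/OH(180°) gauche 2.4 → 12.1 kJ/mol.
COOH at 120° (eclipsed): Br(0°)/H(0°) eclipsed 7.1; I(120°)/COOH(120°) eclipsed 11.6; NH2(240°)/OH(240°) eclipsed 7.7 → 26.4 kJ/mol.
COOH at 180° (staggered): Br(0°)/OH(300°) gauche 2.4; I(120°)/COOH(180°) gauche 3.4; NH2(240°)/COOH(180°) gauche 3.3; NH2(240°)/OH(300°) gauche 2.4 → 11.5 kJ/mol.
COOH at 240° (eclipsed): Br(0°)/OH(0°) eclipsed 7.8; I(120°)/H(120°) eclipsed 6.7; NH2(240°)/COOH(240°) eclipsed 9.5 → 24.0 kJ/mol.
COOH at 300° (staggered): Br(0°)/COOH(300°) gauche 2.9; Br(0°)/OH(60°) gauche 2.4; I(120°)/OH(60°) gauche 3.4; NH2(240°)/COOH(300°) gauche 3.3 → 12.0 kJ/mol.
The maximum (26.4 kJ/mol) occurs with COOH at 120°.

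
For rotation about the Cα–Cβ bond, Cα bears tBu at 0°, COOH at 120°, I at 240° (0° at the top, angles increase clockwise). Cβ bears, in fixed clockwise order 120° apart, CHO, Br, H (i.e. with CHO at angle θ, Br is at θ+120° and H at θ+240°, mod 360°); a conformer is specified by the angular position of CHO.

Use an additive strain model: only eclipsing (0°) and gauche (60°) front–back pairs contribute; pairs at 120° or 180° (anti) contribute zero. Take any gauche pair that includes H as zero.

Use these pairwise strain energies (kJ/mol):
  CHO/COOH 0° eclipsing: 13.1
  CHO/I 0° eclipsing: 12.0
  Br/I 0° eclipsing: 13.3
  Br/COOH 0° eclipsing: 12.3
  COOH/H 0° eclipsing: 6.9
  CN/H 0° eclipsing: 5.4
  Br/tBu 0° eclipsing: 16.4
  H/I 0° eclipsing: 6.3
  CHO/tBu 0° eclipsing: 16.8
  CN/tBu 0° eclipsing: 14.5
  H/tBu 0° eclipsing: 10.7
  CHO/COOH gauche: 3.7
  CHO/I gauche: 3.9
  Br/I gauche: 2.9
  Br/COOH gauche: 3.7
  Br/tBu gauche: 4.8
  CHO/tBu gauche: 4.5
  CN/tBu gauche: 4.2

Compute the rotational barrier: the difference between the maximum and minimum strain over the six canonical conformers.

22.3 kJ/mol

CHO at 0° is eclipsed. tBu at 0° is eclipsed with CHO at 0° (16.8); COOH at 120° is eclipsed with Br at 120° (12.3); I at 240° is eclipsed with H at 240° (6.3). Total 35.4 kJ/mol.
CHO at 60° is staggered. tBu at 0° is gauche with CHO at 60° (4.5); COOH at 120° is gauche with CHO at 60° (3.7); COOH at 120° is gauche with Br at 180° (3.7); I at 240° is gauche with Br at 180° (2.9). Total 14.8 kJ/mol.
CHO at 120° is eclipsed. tBu at 0° is eclipsed with H at 0° (10.7); COOH at 120° is eclipsed with CHO at 120° (13.1); I at 240° is eclipsed with Br at 240° (13.3). Total 37.1 kJ/mol.
CHO at 180° is staggered. tBu at 0° is gauche with Br at 300° (4.8); COOH at 120° is gauche with CHO at 180° (3.7); I at 240° is gauche with CHO at 180° (3.9); I at 240° is gauche with Br at 300° (2.9). Total 15.3 kJ/mol.
CHO at 240° is eclipsed. tBu at 0° is eclipsed with Br at 0° (16.4); COOH at 120° is eclipsed with H at 120° (6.9); I at 240° is eclipsed with CHO at 240° (12.0). Total 35.3 kJ/mol.
CHO at 300° is staggered. tBu at 0° is gauche with CHO at 300° (4.5); tBu at 0° is gauche with Br at 60° (4.8); COOH at 120° is gauche with Br at 60° (3.7); I at 240° is gauche with CHO at 300° (3.9). Total 16.9 kJ/mol.
Max at 120° (37.1 kJ/mol), min at 60° (14.8 kJ/mol); barrier = 22.3 kJ/mol.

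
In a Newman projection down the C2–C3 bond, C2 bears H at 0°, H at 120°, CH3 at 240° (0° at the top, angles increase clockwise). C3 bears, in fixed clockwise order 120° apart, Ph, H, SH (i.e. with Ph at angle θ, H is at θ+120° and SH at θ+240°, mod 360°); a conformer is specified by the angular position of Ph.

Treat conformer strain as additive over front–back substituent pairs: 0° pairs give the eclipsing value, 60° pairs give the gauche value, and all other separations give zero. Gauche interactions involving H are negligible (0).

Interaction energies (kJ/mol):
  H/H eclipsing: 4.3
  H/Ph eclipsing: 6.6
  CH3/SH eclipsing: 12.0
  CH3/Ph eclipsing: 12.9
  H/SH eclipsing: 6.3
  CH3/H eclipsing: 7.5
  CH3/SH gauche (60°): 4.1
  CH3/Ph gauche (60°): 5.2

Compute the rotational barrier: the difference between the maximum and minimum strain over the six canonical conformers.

19.4 kJ/mol

Ph at 0° (eclipsed): H(0°)/Ph(0°) eclipsed 6.6; H(120°)/H(120°) eclipsed 4.3; CH3(240°)/SH(240°) eclipsed 12.0 → 22.9 kJ/mol.
Ph at 60° (staggered): CH3(240°)/SH(300°) gauche 4.1 → 4.1 kJ/mol.
Ph at 120° (eclipsed): H(0°)/SH(0°) eclipsed 6.3; H(120°)/Ph(120°) eclipsed 6.6; CH3(240°)/H(240°) eclipsed 7.5 → 20.4 kJ/mol.
Ph at 180° (staggered): CH3(240°)/Ph(180°) gauche 5.2 → 5.2 kJ/mol.
Ph at 240° (eclipsed): H(0°)/H(0°) eclipsed 4.3; H(120°)/SH(120°) eclipsed 6.3; CH3(240°)/Ph(240°) eclipsed 12.9 → 23.5 kJ/mol.
Ph at 300° (staggered): CH3(240°)/Ph(300°) gauche 5.2; CH3(240°)/SH(180°) gauche 4.1 → 9.3 kJ/mol.
Max at 240° (23.5 kJ/mol), min at 60° (4.1 kJ/mol); barrier = 19.4 kJ/mol.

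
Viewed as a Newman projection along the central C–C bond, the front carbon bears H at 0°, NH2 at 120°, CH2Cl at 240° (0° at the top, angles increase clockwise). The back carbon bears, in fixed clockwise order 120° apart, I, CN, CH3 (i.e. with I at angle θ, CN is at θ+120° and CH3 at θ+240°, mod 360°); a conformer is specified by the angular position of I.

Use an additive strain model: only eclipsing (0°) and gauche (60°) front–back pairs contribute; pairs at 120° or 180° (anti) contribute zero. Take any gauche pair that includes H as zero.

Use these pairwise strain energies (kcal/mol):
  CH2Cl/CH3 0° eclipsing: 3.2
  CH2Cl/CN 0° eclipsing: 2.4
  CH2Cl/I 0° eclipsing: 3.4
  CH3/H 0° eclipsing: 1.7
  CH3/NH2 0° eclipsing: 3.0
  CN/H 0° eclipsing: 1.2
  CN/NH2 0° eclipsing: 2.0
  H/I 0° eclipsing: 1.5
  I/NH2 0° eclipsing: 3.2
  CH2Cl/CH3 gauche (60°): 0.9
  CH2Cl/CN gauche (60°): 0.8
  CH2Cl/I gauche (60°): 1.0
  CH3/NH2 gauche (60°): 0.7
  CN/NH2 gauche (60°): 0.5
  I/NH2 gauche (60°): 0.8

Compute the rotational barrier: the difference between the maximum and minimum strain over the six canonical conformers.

I at 0° is eclipsed. H at 0° is eclipsed with I at 0° (1.5); NH2 at 120° is eclipsed with CN at 120° (2.0); CH2Cl at 240° is eclipsed with CH3 at 240° (3.2). Total 6.7 kcal/mol.
I at 60° is staggered. NH2 at 120° is gauche with I at 60° (0.8); NH2 at 120° is gauche with CN at 180° (0.5); CH2Cl at 240° is gauche with CN at 180° (0.8); CH2Cl at 240° is gauche with CH3 at 300° (0.9). Total 3.0 kcal/mol.
I at 120° is eclipsed. H at 0° is eclipsed with CH3 at 0° (1.7); NH2 at 120° is eclipsed with I at 120° (3.2); CH2Cl at 240° is eclipsed with CN at 240° (2.4). Total 7.3 kcal/mol.
I at 180° is staggered. NH2 at 120° is gauche with I at 180° (0.8); NH2 at 120° is gauche with CH3 at 60° (0.7); CH2Cl at 240° is gauche with I at 180° (1.0); CH2Cl at 240° is gauche with CN at 300° (0.8). Total 3.3 kcal/mol.
I at 240° is eclipsed. H at 0° is eclipsed with CN at 0° (1.2); NH2 at 120° is eclipsed with CH3 at 120° (3.0); CH2Cl at 240° is eclipsed with I at 240° (3.4). Total 7.6 kcal/mol.
I at 300° is staggered. NH2 at 120° is gauche with CN at 60° (0.5); NH2 at 120° is gauche with CH3 at 180° (0.7); CH2Cl at 240° is gauche with I at 300° (1.0); CH2Cl at 240° is gauche with CH3 at 180° (0.9). Total 3.1 kcal/mol.
Max at 240° (7.6 kcal/mol), min at 60° (3.0 kcal/mol); barrier = 4.6 kcal/mol.

4.6 kcal/mol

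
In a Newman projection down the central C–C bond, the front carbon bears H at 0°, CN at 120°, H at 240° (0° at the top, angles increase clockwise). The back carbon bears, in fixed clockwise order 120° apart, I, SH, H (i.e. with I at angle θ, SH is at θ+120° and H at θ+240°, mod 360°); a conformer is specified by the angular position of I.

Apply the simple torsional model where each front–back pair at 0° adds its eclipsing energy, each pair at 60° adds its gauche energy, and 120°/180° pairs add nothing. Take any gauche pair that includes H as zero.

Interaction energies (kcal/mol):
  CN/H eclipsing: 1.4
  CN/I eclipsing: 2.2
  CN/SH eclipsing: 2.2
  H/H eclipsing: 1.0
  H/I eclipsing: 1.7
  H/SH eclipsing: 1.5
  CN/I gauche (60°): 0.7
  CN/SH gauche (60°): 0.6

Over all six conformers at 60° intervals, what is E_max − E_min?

4.3 kcal/mol

I at 0° is eclipsed. H at 0° is eclipsed with I at 0° (1.7); CN at 120° is eclipsed with SH at 120° (2.2); H at 240° is eclipsed with H at 240° (1.0). Total 4.9 kcal/mol.
I at 60° is staggered. CN at 120° is gauche with I at 60° (0.7); CN at 120° is gauche with SH at 180° (0.6). Total 1.3 kcal/mol.
I at 120° is eclipsed. H at 0° is eclipsed with H at 0° (1.0); CN at 120° is eclipsed with I at 120° (2.2); H at 240° is eclipsed with SH at 240° (1.5). Total 4.7 kcal/mol.
I at 180° is staggered. CN at 120° is gauche with I at 180° (0.7). Total 0.7 kcal/mol.
I at 240° is eclipsed. H at 0° is eclipsed with SH at 0° (1.5); CN at 120° is eclipsed with H at 120° (1.4); H at 240° is eclipsed with I at 240° (1.7). Total 4.6 kcal/mol.
I at 300° is staggered. CN at 120° is gauche with SH at 60° (0.6). Total 0.6 kcal/mol.
Max at 0° (4.9 kcal/mol), min at 300° (0.6 kcal/mol); barrier = 4.3 kcal/mol.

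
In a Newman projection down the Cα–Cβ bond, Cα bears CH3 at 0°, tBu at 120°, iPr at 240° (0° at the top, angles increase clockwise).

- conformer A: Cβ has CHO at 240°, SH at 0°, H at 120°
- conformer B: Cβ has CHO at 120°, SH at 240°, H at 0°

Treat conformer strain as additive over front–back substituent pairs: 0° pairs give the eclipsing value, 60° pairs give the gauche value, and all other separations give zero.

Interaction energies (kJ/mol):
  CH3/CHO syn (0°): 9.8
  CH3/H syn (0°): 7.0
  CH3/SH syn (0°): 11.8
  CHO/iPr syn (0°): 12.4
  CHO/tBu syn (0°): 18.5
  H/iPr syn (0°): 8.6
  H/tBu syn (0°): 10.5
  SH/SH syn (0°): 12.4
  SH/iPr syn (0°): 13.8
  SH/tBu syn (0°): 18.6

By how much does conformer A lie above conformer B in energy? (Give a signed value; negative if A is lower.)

A (eclipsed): CH3(0°)/SH(0°) eclipsed 11.8; tBu(120°)/H(120°) eclipsed 10.5; iPr(240°)/CHO(240°) eclipsed 12.4 → 34.7 kJ/mol.
B (eclipsed): CH3(0°)/H(0°) eclipsed 7.0; tBu(120°)/CHO(120°) eclipsed 18.5; iPr(240°)/SH(240°) eclipsed 13.8 → 39.3 kJ/mol.
E(A) − E(B) = 34.7 − 39.3 = -4.6 kJ/mol.

-4.6 kJ/mol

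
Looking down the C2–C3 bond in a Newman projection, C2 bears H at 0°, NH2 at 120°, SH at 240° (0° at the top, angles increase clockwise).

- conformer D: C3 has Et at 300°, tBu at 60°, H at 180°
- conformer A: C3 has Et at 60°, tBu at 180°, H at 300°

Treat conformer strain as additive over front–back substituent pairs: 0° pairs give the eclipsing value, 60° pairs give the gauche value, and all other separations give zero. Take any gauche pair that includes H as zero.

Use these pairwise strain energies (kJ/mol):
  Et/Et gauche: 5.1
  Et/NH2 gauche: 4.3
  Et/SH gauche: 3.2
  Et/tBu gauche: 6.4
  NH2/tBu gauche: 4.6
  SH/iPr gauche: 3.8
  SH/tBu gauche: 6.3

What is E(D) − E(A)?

D is staggered. NH2 at 120° is gauche with tBu at 60° (4.6); SH at 240° is gauche with Et at 300° (3.2). Total 7.8 kJ/mol.
A is staggered. NH2 at 120° is gauche with Et at 60° (4.3); NH2 at 120° is gauche with tBu at 180° (4.6); SH at 240° is gauche with tBu at 180° (6.3). Total 15.2 kJ/mol.
E(D) − E(A) = 7.8 − 15.2 = -7.4 kJ/mol.

-7.4 kJ/mol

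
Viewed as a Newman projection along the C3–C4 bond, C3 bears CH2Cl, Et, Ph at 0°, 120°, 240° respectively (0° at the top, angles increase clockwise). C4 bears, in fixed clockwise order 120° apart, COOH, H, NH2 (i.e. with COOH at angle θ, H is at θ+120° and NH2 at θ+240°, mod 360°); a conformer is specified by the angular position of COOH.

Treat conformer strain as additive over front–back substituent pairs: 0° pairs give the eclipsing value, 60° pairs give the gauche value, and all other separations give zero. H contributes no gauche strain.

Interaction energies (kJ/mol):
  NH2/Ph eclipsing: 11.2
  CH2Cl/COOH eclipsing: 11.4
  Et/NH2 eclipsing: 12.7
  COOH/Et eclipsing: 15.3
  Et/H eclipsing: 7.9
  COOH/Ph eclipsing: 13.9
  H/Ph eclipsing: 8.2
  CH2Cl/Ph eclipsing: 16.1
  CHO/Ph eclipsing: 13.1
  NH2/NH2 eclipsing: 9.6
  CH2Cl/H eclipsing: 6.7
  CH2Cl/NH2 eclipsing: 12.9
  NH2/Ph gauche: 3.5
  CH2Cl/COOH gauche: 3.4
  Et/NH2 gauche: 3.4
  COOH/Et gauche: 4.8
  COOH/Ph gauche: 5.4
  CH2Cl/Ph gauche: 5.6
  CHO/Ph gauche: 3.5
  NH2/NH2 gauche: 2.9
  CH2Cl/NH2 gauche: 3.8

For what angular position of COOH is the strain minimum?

COOH at 0° (eclipsed): CH2Cl(0°)/COOH(0°) eclipsed 11.4; Et(120°)/H(120°) eclipsed 7.9; Ph(240°)/NH2(240°) eclipsed 11.2 → 30.5 kJ/mol.
COOH at 60° (staggered): CH2Cl(0°)/COOH(60°) gauche 3.4; CH2Cl(0°)/NH2(300°) gauche 3.8; Et(120°)/COOH(60°) gauche 4.8; Ph(240°)/NH2(300°) gauche 3.5 → 15.5 kJ/mol.
COOH at 120° (eclipsed): CH2Cl(0°)/NH2(0°) eclipsed 12.9; Et(120°)/COOH(120°) eclipsed 15.3; Ph(240°)/H(240°) eclipsed 8.2 → 36.4 kJ/mol.
COOH at 180° (staggered): CH2Cl(0°)/NH2(60°) gauche 3.8; Et(120°)/COOH(180°) gauche 4.8; Et(120°)/NH2(60°) gauche 3.4; Ph(240°)/COOH(180°) gauche 5.4 → 17.4 kJ/mol.
COOH at 240° (eclipsed): CH2Cl(0°)/H(0°) eclipsed 6.7; Et(120°)/NH2(120°) eclipsed 12.7; Ph(240°)/COOH(240°) eclipsed 13.9 → 33.3 kJ/mol.
COOH at 300° (staggered): CH2Cl(0°)/COOH(300°) gauche 3.4; Et(120°)/NH2(180°) gauche 3.4; Ph(240°)/COOH(300°) gauche 5.4; Ph(240°)/NH2(180°) gauche 3.5 → 15.7 kJ/mol.
The minimum (15.5 kJ/mol) occurs with COOH at 60°.

60°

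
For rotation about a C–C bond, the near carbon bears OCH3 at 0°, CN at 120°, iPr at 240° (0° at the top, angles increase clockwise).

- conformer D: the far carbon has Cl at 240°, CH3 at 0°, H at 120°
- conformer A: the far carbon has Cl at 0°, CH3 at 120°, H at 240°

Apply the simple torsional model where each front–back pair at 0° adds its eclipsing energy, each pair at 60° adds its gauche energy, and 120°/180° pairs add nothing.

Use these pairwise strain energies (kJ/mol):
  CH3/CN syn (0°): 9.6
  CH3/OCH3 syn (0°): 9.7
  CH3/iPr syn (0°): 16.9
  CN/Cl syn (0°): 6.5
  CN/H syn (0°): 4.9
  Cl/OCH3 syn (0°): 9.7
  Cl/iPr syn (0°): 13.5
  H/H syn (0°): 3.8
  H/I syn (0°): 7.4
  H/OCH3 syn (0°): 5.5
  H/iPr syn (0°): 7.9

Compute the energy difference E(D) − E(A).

+0.9 kJ/mol

D (eclipsed): OCH3–CH3 eclipsed, CN–H eclipsed, iPr–Cl eclipsed; 9.7 + 4.9 + 13.5 = 28.1 kJ/mol.
A (eclipsed): OCH3–Cl eclipsed, CN–CH3 eclipsed, iPr–H eclipsed; 9.7 + 9.6 + 7.9 = 27.2 kJ/mol.
E(D) − E(A) = 28.1 − 27.2 = +0.9 kJ/mol.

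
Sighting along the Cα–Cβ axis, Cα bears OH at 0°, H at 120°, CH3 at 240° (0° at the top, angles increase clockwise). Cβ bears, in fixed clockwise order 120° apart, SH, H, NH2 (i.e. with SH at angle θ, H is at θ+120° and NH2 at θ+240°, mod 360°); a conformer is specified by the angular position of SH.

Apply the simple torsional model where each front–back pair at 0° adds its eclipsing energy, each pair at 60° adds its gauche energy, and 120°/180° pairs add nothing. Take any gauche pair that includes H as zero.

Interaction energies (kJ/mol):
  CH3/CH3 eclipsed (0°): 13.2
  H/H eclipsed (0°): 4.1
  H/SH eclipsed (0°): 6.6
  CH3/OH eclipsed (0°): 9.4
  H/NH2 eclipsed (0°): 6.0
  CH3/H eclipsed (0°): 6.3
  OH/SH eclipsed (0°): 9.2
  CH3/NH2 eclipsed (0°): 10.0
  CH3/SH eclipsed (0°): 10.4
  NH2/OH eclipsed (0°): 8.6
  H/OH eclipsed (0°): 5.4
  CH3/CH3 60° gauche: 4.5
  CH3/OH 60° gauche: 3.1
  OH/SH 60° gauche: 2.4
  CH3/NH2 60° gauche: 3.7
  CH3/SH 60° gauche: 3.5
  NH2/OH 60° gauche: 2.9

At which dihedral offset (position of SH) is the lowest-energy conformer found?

180°

SH at 0° is eclipsed. OH at 0° is eclipsed with SH at 0° (9.2); H at 120° is eclipsed with H at 120° (4.1); CH3 at 240° is eclipsed with NH2 at 240° (10.0). Total 23.3 kJ/mol.
SH at 60° is staggered. OH at 0° is gauche with SH at 60° (2.4); OH at 0° is gauche with NH2 at 300° (2.9); CH3 at 240° is gauche with NH2 at 300° (3.7). Total 9.0 kJ/mol.
SH at 120° is eclipsed. OH at 0° is eclipsed with NH2 at 0° (8.6); H at 120° is eclipsed with SH at 120° (6.6); CH3 at 240° is eclipsed with H at 240° (6.3). Total 21.5 kJ/mol.
SH at 180° is staggered. OH at 0° is gauche with NH2 at 60° (2.9); CH3 at 240° is gauche with SH at 180° (3.5). Total 6.4 kJ/mol.
SH at 240° is eclipsed. OH at 0° is eclipsed with H at 0° (5.4); H at 120° is eclipsed with NH2 at 120° (6.0); CH3 at 240° is eclipsed with SH at 240° (10.4). Total 21.8 kJ/mol.
SH at 300° is staggered. OH at 0° is gauche with SH at 300° (2.4); CH3 at 240° is gauche with SH at 300° (3.5); CH3 at 240° is gauche with NH2 at 180° (3.7). Total 9.6 kJ/mol.
The minimum (6.4 kJ/mol) occurs with SH at 180°.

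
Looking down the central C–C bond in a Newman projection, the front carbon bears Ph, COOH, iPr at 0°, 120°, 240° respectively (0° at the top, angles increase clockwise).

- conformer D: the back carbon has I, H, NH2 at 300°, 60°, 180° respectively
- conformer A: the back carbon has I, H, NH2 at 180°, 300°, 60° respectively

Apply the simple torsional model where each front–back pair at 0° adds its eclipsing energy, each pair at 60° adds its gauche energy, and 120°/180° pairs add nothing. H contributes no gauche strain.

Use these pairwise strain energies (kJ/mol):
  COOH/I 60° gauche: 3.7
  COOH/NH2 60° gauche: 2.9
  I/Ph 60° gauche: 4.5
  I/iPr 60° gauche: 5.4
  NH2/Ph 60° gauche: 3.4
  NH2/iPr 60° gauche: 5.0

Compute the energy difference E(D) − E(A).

D (staggered): Ph(0°)/I(300°) gauche 4.5; COOH(120°)/NH2(180°) gauche 2.9; iPr(240°)/I(300°) gauche 5.4; iPr(240°)/NH2(180°) gauche 5.0 → 17.8 kJ/mol.
A (staggered): Ph(0°)/NH2(60°) gauche 3.4; COOH(120°)/I(180°) gauche 3.7; COOH(120°)/NH2(60°) gauche 2.9; iPr(240°)/I(180°) gauche 5.4 → 15.4 kJ/mol.
E(D) − E(A) = 17.8 − 15.4 = +2.4 kJ/mol.

+2.4 kJ/mol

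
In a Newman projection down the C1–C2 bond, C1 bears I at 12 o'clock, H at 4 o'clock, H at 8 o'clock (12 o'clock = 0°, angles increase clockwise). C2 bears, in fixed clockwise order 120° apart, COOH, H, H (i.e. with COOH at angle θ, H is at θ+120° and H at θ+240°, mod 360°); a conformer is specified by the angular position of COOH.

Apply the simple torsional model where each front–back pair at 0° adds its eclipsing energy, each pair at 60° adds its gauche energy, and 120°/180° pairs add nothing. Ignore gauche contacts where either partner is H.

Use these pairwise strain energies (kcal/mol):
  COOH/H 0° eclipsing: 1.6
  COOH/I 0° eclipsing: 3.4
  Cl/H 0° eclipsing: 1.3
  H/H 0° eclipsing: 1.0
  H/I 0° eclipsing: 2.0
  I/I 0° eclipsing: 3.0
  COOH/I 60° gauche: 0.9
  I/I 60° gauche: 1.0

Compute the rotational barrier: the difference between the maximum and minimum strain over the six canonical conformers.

5.4 kcal/mol

COOH at 0° (eclipsed): I(0°)/COOH(0°) eclipsed 3.4; H(120°)/H(120°) eclipsed 1.0; H(240°)/H(240°) eclipsed 1.0 → 5.4 kcal/mol.
COOH at 60° (staggered): I(0°)/COOH(60°) gauche 0.9 → 0.9 kcal/mol.
COOH at 120° (eclipsed): I(0°)/H(0°) eclipsed 2.0; H(120°)/COOH(120°) eclipsed 1.6; H(240°)/H(240°) eclipsed 1.0 → 4.6 kcal/mol.
COOH at 180° (staggered): no non-H gauche contacts → 0.0 kcal/mol.
COOH at 240° (eclipsed): I(0°)/H(0°) eclipsed 2.0; H(120°)/H(120°) eclipsed 1.0; H(240°)/COOH(240°) eclipsed 1.6 → 4.6 kcal/mol.
COOH at 300° (staggered): I(0°)/COOH(300°) gauche 0.9 → 0.9 kcal/mol.
Max at 0° (5.4 kcal/mol), min at 180° (0.0 kcal/mol); barrier = 5.4 kcal/mol.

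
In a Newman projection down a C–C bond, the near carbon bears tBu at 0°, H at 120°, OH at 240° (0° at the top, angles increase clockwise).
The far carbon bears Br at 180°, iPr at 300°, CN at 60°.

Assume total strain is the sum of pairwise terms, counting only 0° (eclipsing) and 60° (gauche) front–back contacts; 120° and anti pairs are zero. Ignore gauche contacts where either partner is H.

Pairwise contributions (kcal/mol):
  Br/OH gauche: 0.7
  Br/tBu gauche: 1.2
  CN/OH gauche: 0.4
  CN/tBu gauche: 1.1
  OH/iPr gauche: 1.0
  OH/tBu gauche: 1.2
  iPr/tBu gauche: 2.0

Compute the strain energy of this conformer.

4.8 kcal/mol

This conformer (staggered): tBu–iPr gauche, tBu–CN gauche, OH–Br gauche, OH–iPr gauche; 2.0 + 1.1 + 0.7 + 1.0 = 4.8 kcal/mol.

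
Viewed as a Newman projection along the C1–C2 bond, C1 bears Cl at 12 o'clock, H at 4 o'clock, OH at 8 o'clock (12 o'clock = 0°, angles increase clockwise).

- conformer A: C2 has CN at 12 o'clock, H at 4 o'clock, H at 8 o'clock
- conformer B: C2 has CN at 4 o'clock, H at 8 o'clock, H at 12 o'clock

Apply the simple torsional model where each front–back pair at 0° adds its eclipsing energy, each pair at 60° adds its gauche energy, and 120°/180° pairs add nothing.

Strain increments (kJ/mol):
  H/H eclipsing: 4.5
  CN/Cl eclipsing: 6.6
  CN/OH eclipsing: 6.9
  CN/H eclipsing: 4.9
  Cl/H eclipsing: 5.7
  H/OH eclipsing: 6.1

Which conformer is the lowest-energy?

A is eclipsed. Cl at 0° is eclipsed with CN at 0° (6.6); H at 120° is eclipsed with H at 120° (4.5); OH at 240° is eclipsed with H at 240° (6.1). Total 17.2 kJ/mol.
B is eclipsed. Cl at 0° is eclipsed with H at 0° (5.7); H at 120° is eclipsed with CN at 120° (4.9); OH at 240° is eclipsed with H at 240° (6.1). Total 16.7 kJ/mol.
B has the lowest total (16.7 kJ/mol).

B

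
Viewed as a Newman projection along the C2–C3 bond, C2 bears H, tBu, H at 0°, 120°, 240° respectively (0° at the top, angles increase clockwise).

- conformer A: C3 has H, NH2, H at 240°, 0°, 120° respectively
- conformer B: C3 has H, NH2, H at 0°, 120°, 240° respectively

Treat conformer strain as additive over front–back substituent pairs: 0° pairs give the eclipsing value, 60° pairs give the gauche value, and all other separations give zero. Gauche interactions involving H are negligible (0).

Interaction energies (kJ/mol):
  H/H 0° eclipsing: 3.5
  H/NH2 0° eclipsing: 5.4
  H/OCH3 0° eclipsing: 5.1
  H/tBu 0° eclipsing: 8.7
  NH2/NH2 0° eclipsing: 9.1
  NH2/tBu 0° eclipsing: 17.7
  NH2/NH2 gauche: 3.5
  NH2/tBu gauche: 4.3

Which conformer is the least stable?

A (eclipsed): H–NH2 eclipsed, tBu–H eclipsed, H–H eclipsed; 5.4 + 8.7 + 3.5 = 17.6 kJ/mol.
B (eclipsed): H–H eclipsed, tBu–NH2 eclipsed, H–H eclipsed; 3.5 + 17.7 + 3.5 = 24.7 kJ/mol.
B has the highest total (24.7 kJ/mol).

B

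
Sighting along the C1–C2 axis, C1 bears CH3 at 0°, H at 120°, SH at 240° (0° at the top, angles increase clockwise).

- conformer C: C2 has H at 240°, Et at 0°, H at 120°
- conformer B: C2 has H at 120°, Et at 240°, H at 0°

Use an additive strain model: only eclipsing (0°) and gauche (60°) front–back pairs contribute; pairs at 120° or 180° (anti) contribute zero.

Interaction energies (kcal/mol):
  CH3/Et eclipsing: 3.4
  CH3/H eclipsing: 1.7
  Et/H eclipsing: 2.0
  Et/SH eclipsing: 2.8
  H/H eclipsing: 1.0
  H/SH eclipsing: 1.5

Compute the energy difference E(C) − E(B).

C is eclipsed. CH3 at 0° is eclipsed with Et at 0° (3.4); H at 120° is eclipsed with H at 120° (1.0); SH at 240° is eclipsed with H at 240° (1.5). Total 5.9 kcal/mol.
B is eclipsed. CH3 at 0° is eclipsed with H at 0° (1.7); H at 120° is eclipsed with H at 120° (1.0); SH at 240° is eclipsed with Et at 240° (2.8). Total 5.5 kcal/mol.
E(C) − E(B) = 5.9 − 5.5 = +0.4 kcal/mol.

+0.4 kcal/mol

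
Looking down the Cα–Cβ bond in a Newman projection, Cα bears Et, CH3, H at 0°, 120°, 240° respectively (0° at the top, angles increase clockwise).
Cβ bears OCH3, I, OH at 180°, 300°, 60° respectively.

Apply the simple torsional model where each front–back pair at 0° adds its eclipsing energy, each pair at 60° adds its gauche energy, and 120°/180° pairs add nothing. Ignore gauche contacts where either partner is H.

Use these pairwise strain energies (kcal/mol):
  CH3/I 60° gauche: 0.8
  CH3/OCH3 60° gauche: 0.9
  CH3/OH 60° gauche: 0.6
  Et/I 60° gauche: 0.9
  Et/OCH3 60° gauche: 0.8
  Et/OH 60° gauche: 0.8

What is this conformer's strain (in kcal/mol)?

This conformer (staggered): Et–I gauche, Et–OH gauche, CH3–OCH3 gauche, CH3–OH gauche; 0.9 + 0.8 + 0.9 + 0.6 = 3.2 kcal/mol.

3.2 kcal/mol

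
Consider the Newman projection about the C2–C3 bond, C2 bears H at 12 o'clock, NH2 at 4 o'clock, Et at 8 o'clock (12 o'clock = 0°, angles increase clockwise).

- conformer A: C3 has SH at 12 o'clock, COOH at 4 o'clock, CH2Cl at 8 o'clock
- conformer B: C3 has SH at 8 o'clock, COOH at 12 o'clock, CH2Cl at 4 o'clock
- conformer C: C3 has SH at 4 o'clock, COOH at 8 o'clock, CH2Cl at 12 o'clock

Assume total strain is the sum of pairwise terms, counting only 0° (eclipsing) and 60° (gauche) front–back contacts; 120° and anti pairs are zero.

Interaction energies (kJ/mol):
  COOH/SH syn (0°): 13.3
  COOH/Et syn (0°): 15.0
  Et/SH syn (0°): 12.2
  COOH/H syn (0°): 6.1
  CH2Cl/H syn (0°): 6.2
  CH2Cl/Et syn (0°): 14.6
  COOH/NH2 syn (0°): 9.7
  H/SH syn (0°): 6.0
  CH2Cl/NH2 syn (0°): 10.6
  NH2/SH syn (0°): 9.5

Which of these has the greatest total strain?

C

A is eclipsed. H at 0° is eclipsed with SH at 0° (6.0); NH2 at 120° is eclipsed with COOH at 120° (9.7); Et at 240° is eclipsed with CH2Cl at 240° (14.6). Total 30.3 kJ/mol.
B is eclipsed. H at 0° is eclipsed with COOH at 0° (6.1); NH2 at 120° is eclipsed with CH2Cl at 120° (10.6); Et at 240° is eclipsed with SH at 240° (12.2). Total 28.9 kJ/mol.
C is eclipsed. H at 0° is eclipsed with CH2Cl at 0° (6.2); NH2 at 120° is eclipsed with SH at 120° (9.5); Et at 240° is eclipsed with COOH at 240° (15.0). Total 30.7 kJ/mol.
C has the highest total (30.7 kJ/mol).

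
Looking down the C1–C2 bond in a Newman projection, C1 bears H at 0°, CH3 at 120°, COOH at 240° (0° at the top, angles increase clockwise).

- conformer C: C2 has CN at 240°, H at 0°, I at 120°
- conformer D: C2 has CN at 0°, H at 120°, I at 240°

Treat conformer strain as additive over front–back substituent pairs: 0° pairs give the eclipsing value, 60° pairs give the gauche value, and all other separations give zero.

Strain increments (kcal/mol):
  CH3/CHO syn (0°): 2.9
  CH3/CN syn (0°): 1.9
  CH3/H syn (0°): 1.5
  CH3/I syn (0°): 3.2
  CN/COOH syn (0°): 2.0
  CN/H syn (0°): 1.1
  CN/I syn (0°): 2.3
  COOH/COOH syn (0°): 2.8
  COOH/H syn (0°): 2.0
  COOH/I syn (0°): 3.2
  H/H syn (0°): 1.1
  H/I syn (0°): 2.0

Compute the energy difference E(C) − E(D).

+0.5 kcal/mol

C is eclipsed. H at 0° is eclipsed with H at 0° (1.1); CH3 at 120° is eclipsed with I at 120° (3.2); COOH at 240° is eclipsed with CN at 240° (2.0). Total 6.3 kcal/mol.
D is eclipsed. H at 0° is eclipsed with CN at 0° (1.1); CH3 at 120° is eclipsed with H at 120° (1.5); COOH at 240° is eclipsed with I at 240° (3.2). Total 5.8 kcal/mol.
E(C) − E(D) = 6.3 − 5.8 = +0.5 kcal/mol.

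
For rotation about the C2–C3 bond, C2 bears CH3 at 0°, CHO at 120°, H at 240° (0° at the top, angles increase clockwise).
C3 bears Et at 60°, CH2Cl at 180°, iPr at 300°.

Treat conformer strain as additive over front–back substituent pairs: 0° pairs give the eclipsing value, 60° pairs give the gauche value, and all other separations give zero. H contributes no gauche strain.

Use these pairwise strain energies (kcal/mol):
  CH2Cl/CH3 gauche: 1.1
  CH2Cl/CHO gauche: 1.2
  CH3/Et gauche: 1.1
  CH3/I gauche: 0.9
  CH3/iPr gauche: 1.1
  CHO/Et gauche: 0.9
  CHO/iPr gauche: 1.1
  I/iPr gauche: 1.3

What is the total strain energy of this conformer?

This conformer (staggered): CH3(0°)/Et(60°) gauche 1.1; CH3(0°)/iPr(300°) gauche 1.1; CHO(120°)/Et(60°) gauche 0.9; CHO(120°)/CH2Cl(180°) gauche 1.2 → 4.3 kcal/mol.

4.3 kcal/mol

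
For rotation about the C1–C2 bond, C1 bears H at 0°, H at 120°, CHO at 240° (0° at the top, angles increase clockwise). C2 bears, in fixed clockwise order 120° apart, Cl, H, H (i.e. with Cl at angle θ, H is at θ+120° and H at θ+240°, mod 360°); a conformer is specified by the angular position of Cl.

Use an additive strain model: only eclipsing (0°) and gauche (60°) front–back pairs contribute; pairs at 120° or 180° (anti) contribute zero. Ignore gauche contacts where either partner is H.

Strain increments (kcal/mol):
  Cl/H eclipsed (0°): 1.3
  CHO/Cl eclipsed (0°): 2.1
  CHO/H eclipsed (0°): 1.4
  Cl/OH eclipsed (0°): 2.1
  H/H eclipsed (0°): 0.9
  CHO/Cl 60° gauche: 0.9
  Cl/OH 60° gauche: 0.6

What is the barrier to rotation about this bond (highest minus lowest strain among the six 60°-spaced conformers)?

3.9 kcal/mol

Cl at 0° (eclipsed): H–Cl eclipsed, H–H eclipsed, CHO–H eclipsed; 1.3 + 0.9 + 1.4 = 3.6 kcal/mol.
Cl at 60° (staggered): no non-H gauche contacts → 0.0 kcal/mol.
Cl at 120° (eclipsed): H–H eclipsed, H–Cl eclipsed, CHO–H eclipsed; 0.9 + 1.3 + 1.4 = 3.6 kcal/mol.
Cl at 180° (staggered): CHO–Cl gauche; 0.9 = 0.9 kcal/mol.
Cl at 240° (eclipsed): H–H eclipsed, H–H eclipsed, CHO–Cl eclipsed; 0.9 + 0.9 + 2.1 = 3.9 kcal/mol.
Cl at 300° (staggered): CHO–Cl gauche; 0.9 = 0.9 kcal/mol.
Max at 240° (3.9 kcal/mol), min at 60° (0.0 kcal/mol); barrier = 3.9 kcal/mol.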